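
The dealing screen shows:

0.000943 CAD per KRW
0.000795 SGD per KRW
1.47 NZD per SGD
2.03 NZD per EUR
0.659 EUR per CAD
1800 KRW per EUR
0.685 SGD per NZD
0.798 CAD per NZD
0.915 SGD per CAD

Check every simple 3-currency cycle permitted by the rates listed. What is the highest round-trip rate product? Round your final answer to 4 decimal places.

1.1186

CAD→EUR→KRW→CAD: 0.659 × 1800 × 0.000943 = 1.11859
NZD→CAD→SGD→NZD: 0.798 × 0.915 × 1.47 = 1.07335
NZD→CAD→EUR→NZD: 0.798 × 0.659 × 2.03 = 1.06754
Maximum is CAD→EUR→KRW→CAD at 1.1186; arbitrage exists.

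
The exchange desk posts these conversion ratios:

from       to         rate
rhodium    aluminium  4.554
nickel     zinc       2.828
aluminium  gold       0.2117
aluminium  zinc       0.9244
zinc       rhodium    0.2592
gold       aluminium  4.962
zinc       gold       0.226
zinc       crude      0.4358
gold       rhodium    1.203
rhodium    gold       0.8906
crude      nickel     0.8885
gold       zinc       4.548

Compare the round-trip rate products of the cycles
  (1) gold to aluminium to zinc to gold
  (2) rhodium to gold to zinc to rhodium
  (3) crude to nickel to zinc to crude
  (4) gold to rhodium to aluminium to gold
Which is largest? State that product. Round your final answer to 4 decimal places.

1.1598

(1) 4.962 × 0.9244 × 0.226 = 1.03663
(2) 0.8906 × 4.548 × 0.2592 = 1.04988
(3) 0.8885 × 2.828 × 0.4358 = 1.09503
(4) 1.203 × 4.554 × 0.2117 = 1.15979
Highest is cycle (4) at 1.1598 (>1, arbitrage).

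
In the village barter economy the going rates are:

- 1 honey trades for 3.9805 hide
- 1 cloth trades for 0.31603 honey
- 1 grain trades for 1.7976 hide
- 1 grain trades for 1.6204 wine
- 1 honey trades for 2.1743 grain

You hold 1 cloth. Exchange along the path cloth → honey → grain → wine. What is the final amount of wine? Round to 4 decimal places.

1.1134

1 cloth × 0.31603 = 0.31603 honey
0.31603 honey × 2.1743 = 0.687144029 grain
0.687144029 grain × 1.6204 = 1.1134481845916 wine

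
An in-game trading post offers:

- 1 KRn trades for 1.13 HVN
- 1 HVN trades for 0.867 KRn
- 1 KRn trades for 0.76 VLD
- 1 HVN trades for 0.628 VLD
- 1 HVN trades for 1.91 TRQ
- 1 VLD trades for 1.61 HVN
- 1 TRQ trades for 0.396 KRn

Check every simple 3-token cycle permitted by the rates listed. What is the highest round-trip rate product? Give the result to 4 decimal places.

VLD→HVN→KRn→VLD: 1.61 × 0.867 × 0.76 = 1.06086
HVN→TRQ→KRn→HVN: 1.91 × 0.396 × 1.13 = 0.85469
Maximum is VLD→HVN→KRn→VLD at 1.0609; arbitrage exists.

1.0609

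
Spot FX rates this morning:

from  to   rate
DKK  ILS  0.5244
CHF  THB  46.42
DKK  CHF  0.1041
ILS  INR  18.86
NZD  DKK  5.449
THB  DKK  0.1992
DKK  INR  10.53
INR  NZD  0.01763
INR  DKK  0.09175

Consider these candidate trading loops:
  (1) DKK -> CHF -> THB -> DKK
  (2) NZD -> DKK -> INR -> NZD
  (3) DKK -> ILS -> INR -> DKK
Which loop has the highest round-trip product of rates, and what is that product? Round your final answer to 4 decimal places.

1.0116

(1) 0.1041 × 46.42 × 0.1992 = 0.96260
(2) 5.449 × 10.53 × 0.01763 = 1.01157
(3) 0.5244 × 18.86 × 0.09175 = 0.90742
Highest is cycle (2) at 1.0116 (>1, arbitrage).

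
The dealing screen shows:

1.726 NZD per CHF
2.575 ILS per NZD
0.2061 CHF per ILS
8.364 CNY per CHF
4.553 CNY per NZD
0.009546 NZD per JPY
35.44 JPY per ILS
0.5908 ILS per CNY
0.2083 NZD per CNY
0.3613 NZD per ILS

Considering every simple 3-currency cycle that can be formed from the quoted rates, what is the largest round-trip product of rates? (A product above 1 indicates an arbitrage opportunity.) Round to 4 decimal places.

1.0184

CNY→ILS→CHF→CNY: 0.5908 × 0.2061 × 8.364 = 1.01843
CNY→ILS→NZD→CNY: 0.5908 × 0.3613 × 4.553 = 0.97187
ILS→CHF→NZD→ILS: 0.2061 × 1.726 × 2.575 = 0.91600
ILS→JPY→NZD→ILS: 35.44 × 0.009546 × 2.575 = 0.87115
Maximum is CNY→ILS→CHF→CNY at 1.0184; arbitrage exists.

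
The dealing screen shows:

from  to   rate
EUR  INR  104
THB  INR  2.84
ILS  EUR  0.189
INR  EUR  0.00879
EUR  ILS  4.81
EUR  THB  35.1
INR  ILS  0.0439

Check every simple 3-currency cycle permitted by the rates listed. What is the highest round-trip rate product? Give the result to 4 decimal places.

0.8762

THB→INR→EUR→THB: 2.84 × 0.00879 × 35.1 = 0.87622
ILS→EUR→INR→ILS: 0.189 × 104 × 0.0439 = 0.86290
Maximum is THB→INR→EUR→THB at 0.8762; no arbitrage — every cycle loses value.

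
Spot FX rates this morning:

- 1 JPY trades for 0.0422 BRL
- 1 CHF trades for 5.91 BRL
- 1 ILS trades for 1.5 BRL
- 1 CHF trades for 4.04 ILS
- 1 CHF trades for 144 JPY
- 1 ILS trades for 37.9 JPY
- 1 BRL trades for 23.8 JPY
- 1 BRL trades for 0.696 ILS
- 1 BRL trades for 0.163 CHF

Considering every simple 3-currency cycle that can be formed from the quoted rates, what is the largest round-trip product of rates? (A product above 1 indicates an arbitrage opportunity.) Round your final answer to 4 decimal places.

JPY→BRL→ILS→JPY: 0.0422 × 0.696 × 37.9 = 1.11317
JPY→BRL→CHF→JPY: 0.0422 × 0.163 × 144 = 0.99052
BRL→CHF→ILS→BRL: 0.163 × 4.04 × 1.5 = 0.98778
Maximum is JPY→BRL→ILS→JPY at 1.1132; arbitrage exists.

1.1132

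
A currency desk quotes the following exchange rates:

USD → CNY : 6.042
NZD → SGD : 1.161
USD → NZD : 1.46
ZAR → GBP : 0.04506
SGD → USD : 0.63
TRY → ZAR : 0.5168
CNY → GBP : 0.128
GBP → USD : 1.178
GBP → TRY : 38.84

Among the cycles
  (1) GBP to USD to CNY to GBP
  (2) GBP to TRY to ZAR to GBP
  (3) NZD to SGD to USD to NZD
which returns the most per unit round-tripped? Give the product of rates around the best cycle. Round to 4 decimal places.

(1) 1.178 × 6.042 × 0.128 = 0.91104
(2) 38.84 × 0.5168 × 0.04506 = 0.90447
(3) 1.161 × 0.63 × 1.46 = 1.06789
Highest is cycle (3) at 1.0679 (>1, arbitrage).

1.0679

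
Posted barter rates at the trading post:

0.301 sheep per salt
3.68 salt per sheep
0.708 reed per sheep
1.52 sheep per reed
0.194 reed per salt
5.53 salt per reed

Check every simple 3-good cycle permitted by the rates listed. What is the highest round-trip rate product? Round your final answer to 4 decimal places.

1.1785

sheep→reed→salt→sheep: 0.708 × 5.53 × 0.301 = 1.17849
sheep→salt→reed→sheep: 3.68 × 0.194 × 1.52 = 1.08516
Maximum is sheep→reed→salt→sheep at 1.1785; arbitrage exists.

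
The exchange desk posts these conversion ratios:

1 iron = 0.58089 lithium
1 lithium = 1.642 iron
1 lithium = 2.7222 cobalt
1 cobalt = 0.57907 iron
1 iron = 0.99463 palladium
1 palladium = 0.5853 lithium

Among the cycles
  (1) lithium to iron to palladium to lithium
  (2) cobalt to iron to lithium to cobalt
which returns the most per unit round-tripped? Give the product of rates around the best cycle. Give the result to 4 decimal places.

(1) 1.642 × 0.99463 × 0.5853 = 0.95590
(2) 0.57907 × 0.58089 × 2.7222 = 0.91568
Highest is cycle (1) at 0.9559 (≤1, no arbitrage).

0.9559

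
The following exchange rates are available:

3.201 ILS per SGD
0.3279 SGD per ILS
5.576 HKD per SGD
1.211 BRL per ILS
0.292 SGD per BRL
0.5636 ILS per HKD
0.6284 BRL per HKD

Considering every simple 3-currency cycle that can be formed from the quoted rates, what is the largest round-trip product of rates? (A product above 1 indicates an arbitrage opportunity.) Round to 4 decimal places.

1.1319

ILS→BRL→SGD→ILS: 1.211 × 0.292 × 3.201 = 1.13191
HKD→ILS→SGD→HKD: 0.5636 × 0.3279 × 5.576 = 1.03047
HKD→BRL→SGD→HKD: 0.6284 × 0.292 × 5.576 = 1.02316
Maximum is ILS→BRL→SGD→ILS at 1.1319; arbitrage exists.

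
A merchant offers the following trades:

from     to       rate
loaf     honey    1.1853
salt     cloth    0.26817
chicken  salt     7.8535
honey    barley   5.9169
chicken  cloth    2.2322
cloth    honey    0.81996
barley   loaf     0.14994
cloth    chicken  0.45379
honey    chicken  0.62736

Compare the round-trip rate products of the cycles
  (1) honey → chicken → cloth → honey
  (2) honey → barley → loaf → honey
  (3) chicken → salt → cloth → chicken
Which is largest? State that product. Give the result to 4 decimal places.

1.1483

(1) 0.62736 × 2.2322 × 0.81996 = 1.14827
(2) 5.9169 × 0.14994 × 1.1853 = 1.05157
(3) 7.8535 × 0.26817 × 0.45379 = 0.95571
Highest is cycle (1) at 1.1483 (>1, arbitrage).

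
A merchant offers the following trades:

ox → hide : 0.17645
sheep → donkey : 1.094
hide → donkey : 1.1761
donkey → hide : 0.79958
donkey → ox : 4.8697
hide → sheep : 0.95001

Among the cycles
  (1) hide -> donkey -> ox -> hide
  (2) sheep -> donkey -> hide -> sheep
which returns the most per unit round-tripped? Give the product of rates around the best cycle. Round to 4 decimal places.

1.0106

(1) 1.1761 × 4.8697 × 0.17645 = 1.01057
(2) 1.094 × 0.79958 × 0.95001 = 0.83101
Highest is cycle (1) at 1.0106 (>1, arbitrage).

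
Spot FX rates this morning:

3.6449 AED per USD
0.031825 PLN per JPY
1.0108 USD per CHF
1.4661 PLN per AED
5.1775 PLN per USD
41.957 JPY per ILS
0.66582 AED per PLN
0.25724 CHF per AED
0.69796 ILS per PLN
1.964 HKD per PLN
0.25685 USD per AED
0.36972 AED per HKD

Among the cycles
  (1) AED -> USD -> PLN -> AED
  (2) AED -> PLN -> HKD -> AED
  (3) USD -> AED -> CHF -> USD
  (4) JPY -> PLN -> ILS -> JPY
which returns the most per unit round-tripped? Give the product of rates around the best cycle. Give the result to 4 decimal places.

(1) 0.25685 × 5.1775 × 0.66582 = 0.88543
(2) 1.4661 × 1.964 × 0.36972 = 1.06458
(3) 3.6449 × 0.25724 × 1.0108 = 0.94774
(4) 0.031825 × 0.69796 × 41.957 = 0.93197
Highest is cycle (2) at 1.0646 (>1, arbitrage).

1.0646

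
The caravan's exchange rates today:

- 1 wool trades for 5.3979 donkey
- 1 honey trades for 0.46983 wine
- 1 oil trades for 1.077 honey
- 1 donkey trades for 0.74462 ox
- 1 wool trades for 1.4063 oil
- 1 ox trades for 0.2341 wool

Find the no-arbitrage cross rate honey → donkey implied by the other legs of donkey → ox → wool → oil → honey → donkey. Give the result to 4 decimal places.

3.7877

Known legs of the cycle: 0.74462 × 0.2341 × 1.4063 × 1.077 = 0.2640157226116242
For no arbitrage the full-cycle product must be 1, so the missing rate is 1 / 0.2640157226116242 ≈ 3.787653.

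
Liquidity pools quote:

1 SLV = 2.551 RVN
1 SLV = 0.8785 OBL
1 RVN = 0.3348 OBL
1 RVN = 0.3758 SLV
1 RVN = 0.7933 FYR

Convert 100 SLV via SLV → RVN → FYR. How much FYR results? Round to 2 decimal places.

202.37

100 SLV × 2.551 = 255.1 RVN
255.1 RVN × 0.7933 = 202.37083 FYR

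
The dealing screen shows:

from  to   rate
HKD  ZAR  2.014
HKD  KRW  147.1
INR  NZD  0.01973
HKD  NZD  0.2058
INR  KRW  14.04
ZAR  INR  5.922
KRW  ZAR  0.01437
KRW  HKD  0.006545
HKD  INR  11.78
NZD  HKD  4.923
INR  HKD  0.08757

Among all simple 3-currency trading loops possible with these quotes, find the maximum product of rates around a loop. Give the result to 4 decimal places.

ZAR→INR→KRW→ZAR: 5.922 × 14.04 × 0.01437 = 1.19479
HKD→INR→NZD→HKD: 11.78 × 0.01973 × 4.923 = 1.14420
KRW→HKD→INR→KRW: 0.006545 × 11.78 × 14.04 = 1.08249
ZAR→INR→HKD→ZAR: 5.922 × 0.08757 × 2.014 = 1.04444
Maximum is ZAR→INR→KRW→ZAR at 1.1948; arbitrage exists.

1.1948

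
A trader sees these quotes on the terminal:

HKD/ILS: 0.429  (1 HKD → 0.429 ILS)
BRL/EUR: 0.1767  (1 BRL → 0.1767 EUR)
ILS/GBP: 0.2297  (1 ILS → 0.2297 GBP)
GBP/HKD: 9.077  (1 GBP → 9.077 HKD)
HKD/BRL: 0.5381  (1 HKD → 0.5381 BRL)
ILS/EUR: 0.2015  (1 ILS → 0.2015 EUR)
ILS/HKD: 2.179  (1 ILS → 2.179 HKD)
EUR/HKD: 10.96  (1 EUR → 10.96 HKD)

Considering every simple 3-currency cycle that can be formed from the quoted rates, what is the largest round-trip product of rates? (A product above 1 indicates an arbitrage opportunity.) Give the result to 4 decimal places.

BRL→EUR→HKD→BRL: 0.1767 × 10.96 × 0.5381 = 1.04210
ILS→EUR→HKD→ILS: 0.2015 × 10.96 × 0.429 = 0.94742
ILS→GBP→HKD→ILS: 0.2297 × 9.077 × 0.429 = 0.89446
Maximum is BRL→EUR→HKD→BRL at 1.0421; arbitrage exists.

1.0421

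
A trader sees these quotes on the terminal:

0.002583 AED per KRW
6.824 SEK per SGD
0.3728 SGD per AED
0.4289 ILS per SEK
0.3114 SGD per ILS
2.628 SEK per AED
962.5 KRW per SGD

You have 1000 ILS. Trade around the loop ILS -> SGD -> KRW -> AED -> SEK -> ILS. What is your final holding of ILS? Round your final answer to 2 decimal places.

872.62

1000 ILS × 0.3114 = 311.4 SGD
311.4 SGD × 962.5 = 299722.5 KRW
299722.5 KRW × 0.002583 = 774.1832175 AED
774.1832175 AED × 2.628 = 2034.55349559 SEK
2034.55349559 SEK × 0.4289 = 872.619994258551 ILS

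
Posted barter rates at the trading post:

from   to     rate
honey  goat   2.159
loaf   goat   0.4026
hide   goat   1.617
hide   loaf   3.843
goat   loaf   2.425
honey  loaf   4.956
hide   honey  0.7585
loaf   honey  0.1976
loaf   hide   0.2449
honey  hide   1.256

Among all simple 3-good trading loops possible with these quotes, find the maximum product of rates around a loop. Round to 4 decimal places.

loaf→honey→goat→loaf: 0.1976 × 2.159 × 2.425 = 1.03455
loaf→hide→goat→loaf: 0.2449 × 1.617 × 2.425 = 0.96031
loaf→honey→hide→loaf: 0.1976 × 1.256 × 3.843 = 0.95378
loaf→hide→honey→loaf: 0.2449 × 0.7585 × 4.956 = 0.92061
Maximum is loaf→honey→goat→loaf at 1.0345; arbitrage exists.

1.0345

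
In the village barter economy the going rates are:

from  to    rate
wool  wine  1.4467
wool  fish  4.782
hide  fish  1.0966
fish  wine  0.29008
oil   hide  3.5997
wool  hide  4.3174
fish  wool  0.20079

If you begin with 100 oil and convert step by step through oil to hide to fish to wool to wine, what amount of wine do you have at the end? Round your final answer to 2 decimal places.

114.67

100 oil × 3.5997 = 359.97 hide
359.97 hide × 1.0966 = 394.743102 fish
394.743102 fish × 0.20079 = 79.26046745058 wool
79.26046745058 wool × 1.4467 = 114.666118260754086 wine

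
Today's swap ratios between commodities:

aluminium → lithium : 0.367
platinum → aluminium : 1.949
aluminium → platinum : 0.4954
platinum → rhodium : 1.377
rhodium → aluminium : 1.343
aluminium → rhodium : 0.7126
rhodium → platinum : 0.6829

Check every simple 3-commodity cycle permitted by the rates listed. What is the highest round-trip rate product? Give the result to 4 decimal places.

rhodium→platinum→aluminium→rhodium: 0.6829 × 1.949 × 0.7126 = 0.94845
rhodium→aluminium→platinum→rhodium: 1.343 × 0.4954 × 1.377 = 0.91615
Maximum is rhodium→platinum→aluminium→rhodium at 0.9485; no arbitrage — every cycle loses value.

0.9485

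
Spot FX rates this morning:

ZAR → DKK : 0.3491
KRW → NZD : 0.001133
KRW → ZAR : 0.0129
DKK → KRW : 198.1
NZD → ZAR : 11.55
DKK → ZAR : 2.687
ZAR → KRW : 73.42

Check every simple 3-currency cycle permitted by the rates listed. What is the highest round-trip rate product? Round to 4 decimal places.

0.9608

KRW→NZD→ZAR→KRW: 0.001133 × 11.55 × 73.42 = 0.96079
KRW→ZAR→DKK→KRW: 0.0129 × 0.3491 × 198.1 = 0.89212
Maximum is KRW→NZD→ZAR→KRW at 0.9608; no arbitrage — every cycle loses value.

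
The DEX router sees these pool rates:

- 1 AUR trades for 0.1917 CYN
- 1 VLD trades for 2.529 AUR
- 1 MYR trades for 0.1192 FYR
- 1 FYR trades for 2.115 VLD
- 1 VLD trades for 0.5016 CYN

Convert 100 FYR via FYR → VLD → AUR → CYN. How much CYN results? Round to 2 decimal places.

100 FYR × 2.115 = 211.5 VLD
211.5 VLD × 2.529 = 534.8835 AUR
534.8835 AUR × 0.1917 = 102.53716695 CYN

102.54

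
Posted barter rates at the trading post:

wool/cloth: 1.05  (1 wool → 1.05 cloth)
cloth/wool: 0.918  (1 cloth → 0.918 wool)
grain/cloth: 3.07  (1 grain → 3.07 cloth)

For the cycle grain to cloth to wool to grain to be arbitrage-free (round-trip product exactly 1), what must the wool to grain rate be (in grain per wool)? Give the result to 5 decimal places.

0.35483

Known legs of the cycle: 3.07 × 0.918 = 2.81826
For no arbitrage the full-cycle product must be 1, so the missing rate is 1 / 2.81826 ≈ 0.3548289.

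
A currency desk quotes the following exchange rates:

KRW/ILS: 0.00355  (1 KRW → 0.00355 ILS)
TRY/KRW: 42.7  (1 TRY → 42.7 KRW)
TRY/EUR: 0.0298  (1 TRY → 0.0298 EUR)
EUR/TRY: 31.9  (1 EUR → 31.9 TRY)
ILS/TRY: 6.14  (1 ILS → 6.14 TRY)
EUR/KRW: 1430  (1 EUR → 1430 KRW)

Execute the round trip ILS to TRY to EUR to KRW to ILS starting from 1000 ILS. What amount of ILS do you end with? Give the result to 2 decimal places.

928.86

1000 ILS × 6.14 = 6140 TRY
6140 TRY × 0.0298 = 182.972 EUR
182.972 EUR × 1430 = 261649.96 KRW
261649.96 KRW × 0.00355 = 928.857358 ILS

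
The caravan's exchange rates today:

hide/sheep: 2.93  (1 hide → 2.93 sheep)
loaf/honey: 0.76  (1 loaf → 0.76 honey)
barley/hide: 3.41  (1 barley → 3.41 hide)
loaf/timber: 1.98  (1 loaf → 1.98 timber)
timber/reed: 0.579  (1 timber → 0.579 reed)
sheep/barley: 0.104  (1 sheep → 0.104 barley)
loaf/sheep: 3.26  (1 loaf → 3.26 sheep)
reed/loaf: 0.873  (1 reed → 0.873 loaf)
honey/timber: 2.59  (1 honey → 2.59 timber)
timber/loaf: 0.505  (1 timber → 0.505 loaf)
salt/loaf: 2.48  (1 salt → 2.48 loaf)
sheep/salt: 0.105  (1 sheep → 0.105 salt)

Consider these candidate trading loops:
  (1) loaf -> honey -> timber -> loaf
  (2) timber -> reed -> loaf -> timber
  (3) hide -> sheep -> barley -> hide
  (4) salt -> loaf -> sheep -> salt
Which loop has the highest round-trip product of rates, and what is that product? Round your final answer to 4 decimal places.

1.0391

(1) 0.76 × 2.59 × 0.505 = 0.99404
(2) 0.579 × 0.873 × 1.98 = 1.00082
(3) 2.93 × 0.104 × 3.41 = 1.03910
(4) 2.48 × 3.26 × 0.105 = 0.84890
Highest is cycle (3) at 1.0391 (>1, arbitrage).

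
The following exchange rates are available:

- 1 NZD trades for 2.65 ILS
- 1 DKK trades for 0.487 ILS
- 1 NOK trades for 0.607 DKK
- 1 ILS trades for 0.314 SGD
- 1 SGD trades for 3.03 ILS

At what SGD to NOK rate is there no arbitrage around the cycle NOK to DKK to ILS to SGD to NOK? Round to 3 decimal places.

10.773

Known legs of the cycle: 0.607 × 0.487 × 0.314 = 0.092821226
For no arbitrage the full-cycle product must be 1, so the missing rate is 1 / 0.092821226 ≈ 10.77340.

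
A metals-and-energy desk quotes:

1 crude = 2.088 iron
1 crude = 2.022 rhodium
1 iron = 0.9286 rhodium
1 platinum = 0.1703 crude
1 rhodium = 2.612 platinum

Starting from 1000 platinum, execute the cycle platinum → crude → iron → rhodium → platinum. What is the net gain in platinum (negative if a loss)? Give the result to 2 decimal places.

-137.52

1000 platinum × 0.1703 = 170.3 crude
170.3 crude × 2.088 = 355.5864 iron
355.5864 iron × 0.9286 = 330.19753104 rhodium
330.19753104 rhodium × 2.612 = 862.47595107648 platinum
Net change: 862.47595107648 − 1000 = -137.52404892352 platinum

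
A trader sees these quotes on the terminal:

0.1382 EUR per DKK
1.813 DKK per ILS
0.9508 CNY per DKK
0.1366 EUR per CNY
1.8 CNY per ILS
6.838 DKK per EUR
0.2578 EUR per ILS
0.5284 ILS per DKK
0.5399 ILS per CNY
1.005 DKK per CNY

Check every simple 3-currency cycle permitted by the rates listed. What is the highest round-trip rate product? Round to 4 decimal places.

0.9559

DKK→ILS→CNY→DKK: 0.5284 × 1.8 × 1.005 = 0.95588
DKK→ILS→EUR→DKK: 0.5284 × 0.2578 × 6.838 = 0.93148
DKK→CNY→ILS→DKK: 0.9508 × 0.5399 × 1.813 = 0.93068
DKK→CNY→EUR→DKK: 0.9508 × 0.1366 × 6.838 = 0.88811
Maximum is DKK→ILS→CNY→DKK at 0.9559; no arbitrage — every cycle loses value.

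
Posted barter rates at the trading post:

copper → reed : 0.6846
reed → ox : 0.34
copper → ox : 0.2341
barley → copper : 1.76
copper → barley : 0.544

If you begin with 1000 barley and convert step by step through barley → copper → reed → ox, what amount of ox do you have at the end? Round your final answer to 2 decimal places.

409.66

1000 barley × 1.76 = 1760 copper
1760 copper × 0.6846 = 1204.896 reed
1204.896 reed × 0.34 = 409.66464 ox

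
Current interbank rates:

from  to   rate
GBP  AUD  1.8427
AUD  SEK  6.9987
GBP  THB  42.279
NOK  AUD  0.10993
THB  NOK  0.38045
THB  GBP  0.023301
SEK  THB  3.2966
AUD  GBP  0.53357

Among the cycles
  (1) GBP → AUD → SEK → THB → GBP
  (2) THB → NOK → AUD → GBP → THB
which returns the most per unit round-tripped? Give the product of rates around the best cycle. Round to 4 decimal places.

(1) 1.8427 × 6.9987 × 3.2966 × 0.023301 = 0.99063
(2) 0.38045 × 0.10993 × 0.53357 × 42.279 = 0.94347
Highest is cycle (1) at 0.9906 (≤1, no arbitrage).

0.9906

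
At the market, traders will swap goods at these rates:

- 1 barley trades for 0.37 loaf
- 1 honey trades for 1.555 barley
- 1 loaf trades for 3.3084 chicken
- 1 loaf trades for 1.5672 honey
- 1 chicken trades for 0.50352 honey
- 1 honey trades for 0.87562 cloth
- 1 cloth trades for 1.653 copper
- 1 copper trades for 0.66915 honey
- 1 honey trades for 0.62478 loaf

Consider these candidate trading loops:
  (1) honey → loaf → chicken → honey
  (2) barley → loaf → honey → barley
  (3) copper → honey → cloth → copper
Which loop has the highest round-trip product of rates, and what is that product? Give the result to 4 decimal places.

1.0408

(1) 0.62478 × 3.3084 × 0.50352 = 1.04079
(2) 0.37 × 1.5672 × 1.555 = 0.90169
(3) 0.66915 × 0.87562 × 1.653 = 0.96853
Highest is cycle (1) at 1.0408 (>1, arbitrage).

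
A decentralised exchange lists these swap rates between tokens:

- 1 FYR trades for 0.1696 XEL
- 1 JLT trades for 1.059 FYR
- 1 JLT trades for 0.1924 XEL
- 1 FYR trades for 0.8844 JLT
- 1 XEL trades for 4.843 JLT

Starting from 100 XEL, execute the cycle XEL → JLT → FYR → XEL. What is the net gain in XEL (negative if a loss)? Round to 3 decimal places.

-13.017

100 XEL × 4.843 = 484.3 JLT
484.3 JLT × 1.059 = 512.8737 FYR
512.8737 FYR × 0.1696 = 86.98337952 XEL
Net change: 86.98337952 − 100 = -13.01662048 XEL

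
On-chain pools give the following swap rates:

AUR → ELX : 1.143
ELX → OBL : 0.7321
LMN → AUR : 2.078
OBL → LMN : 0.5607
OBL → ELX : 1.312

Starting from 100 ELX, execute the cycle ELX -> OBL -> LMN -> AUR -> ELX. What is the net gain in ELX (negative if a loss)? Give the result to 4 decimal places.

100 ELX × 0.7321 = 73.21 OBL
73.21 OBL × 0.5607 = 41.048847 LMN
41.048847 LMN × 2.078 = 85.299504066 AUR
85.299504066 AUR × 1.143 = 97.497333147438 ELX
Net change: 97.497333147438 − 100 = -2.502666852562 ELX

-2.5027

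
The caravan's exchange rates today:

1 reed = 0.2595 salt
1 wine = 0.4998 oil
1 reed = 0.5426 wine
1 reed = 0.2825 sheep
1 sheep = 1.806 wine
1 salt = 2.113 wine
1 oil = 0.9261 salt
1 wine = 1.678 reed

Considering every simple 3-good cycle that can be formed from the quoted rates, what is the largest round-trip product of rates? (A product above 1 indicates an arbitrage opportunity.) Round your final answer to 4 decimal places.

0.9780

wine→oil→salt→wine: 0.4998 × 0.9261 × 2.113 = 0.97803
reed→salt→wine→reed: 0.2595 × 2.113 × 1.678 = 0.92009
reed→sheep→wine→reed: 0.2825 × 1.806 × 1.678 = 0.85611
Maximum is wine→oil→salt→wine at 0.9780; no arbitrage — every cycle loses value.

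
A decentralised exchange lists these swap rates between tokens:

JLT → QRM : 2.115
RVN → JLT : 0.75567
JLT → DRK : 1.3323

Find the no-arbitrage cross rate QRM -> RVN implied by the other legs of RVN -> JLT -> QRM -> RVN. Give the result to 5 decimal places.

0.62569

Known legs of the cycle: 0.75567 × 2.115 = 1.59824205
For no arbitrage the full-cycle product must be 1, so the missing rate is 1 / 1.59824205 ≈ 0.6256875.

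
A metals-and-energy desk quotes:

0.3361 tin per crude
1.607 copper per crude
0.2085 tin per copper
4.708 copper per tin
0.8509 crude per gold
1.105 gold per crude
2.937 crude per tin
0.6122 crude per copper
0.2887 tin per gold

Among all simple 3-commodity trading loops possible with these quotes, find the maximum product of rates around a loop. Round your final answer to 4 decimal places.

0.9841

copper→tin→crude→copper: 0.2085 × 2.937 × 1.607 = 0.98407
copper→crude→tin→copper: 0.6122 × 0.3361 × 4.708 = 0.96872
gold→tin→crude→gold: 0.2887 × 2.937 × 1.105 = 0.93694
Maximum is copper→tin→crude→copper at 0.9841; no arbitrage — every cycle loses value.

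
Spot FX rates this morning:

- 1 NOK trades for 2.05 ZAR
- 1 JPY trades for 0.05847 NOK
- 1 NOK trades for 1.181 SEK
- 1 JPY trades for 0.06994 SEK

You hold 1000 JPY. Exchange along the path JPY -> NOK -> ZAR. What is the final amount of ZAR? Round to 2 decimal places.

119.86

1000 JPY × 0.05847 = 58.47 NOK
58.47 NOK × 2.05 = 119.8635 ZAR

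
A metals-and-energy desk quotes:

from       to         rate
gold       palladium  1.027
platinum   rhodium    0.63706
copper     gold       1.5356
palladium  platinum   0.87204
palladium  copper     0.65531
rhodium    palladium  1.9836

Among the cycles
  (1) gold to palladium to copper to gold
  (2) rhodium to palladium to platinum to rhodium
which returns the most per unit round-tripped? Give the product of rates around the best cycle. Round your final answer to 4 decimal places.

(1) 1.027 × 0.65531 × 1.5356 = 1.03346
(2) 1.9836 × 0.87204 × 0.63706 = 1.10197
Highest is cycle (2) at 1.1020 (>1, arbitrage).

1.1020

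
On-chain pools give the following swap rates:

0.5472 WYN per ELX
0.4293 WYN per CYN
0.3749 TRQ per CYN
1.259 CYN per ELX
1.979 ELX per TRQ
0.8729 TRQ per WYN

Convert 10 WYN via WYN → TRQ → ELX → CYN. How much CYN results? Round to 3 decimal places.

21.749

10 WYN × 0.8729 = 8.729 TRQ
8.729 TRQ × 1.979 = 17.274691 ELX
17.274691 ELX × 1.259 = 21.748835969 CYN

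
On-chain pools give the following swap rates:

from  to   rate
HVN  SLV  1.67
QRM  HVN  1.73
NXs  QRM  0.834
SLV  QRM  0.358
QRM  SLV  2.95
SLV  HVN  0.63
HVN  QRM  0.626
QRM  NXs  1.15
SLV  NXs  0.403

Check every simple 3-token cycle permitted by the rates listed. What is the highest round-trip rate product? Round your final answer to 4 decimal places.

SLV→HVN→QRM→SLV: 0.63 × 0.626 × 2.95 = 1.16342
SLV→QRM→HVN→SLV: 0.358 × 1.73 × 1.67 = 1.03430
SLV→NXs→QRM→SLV: 0.403 × 0.834 × 2.95 = 0.99150
Maximum is SLV→HVN→QRM→SLV at 1.1634; arbitrage exists.

1.1634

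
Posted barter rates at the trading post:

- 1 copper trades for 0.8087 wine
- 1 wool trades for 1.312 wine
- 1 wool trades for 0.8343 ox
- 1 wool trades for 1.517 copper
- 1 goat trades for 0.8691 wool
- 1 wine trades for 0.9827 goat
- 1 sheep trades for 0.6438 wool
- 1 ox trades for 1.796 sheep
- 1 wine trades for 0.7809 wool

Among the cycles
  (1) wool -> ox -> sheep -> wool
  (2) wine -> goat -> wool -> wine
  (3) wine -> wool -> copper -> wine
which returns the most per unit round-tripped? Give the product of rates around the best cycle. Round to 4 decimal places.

(1) 0.8343 × 1.796 × 0.6438 = 0.96467
(2) 0.9827 × 0.8691 × 1.312 = 1.12053
(3) 0.7809 × 1.517 × 0.8087 = 0.95801
Highest is cycle (2) at 1.1205 (>1, arbitrage).

1.1205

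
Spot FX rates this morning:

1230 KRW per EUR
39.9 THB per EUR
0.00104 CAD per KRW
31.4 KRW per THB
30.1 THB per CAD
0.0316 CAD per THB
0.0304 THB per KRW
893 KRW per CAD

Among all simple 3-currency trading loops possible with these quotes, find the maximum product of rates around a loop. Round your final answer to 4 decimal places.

THB→KRW→CAD→THB: 31.4 × 0.00104 × 30.1 = 0.98295
THB→CAD→KRW→THB: 0.0316 × 893 × 0.0304 = 0.85785
Maximum is THB→KRW→CAD→THB at 0.9829; no arbitrage — every cycle loses value.

0.9829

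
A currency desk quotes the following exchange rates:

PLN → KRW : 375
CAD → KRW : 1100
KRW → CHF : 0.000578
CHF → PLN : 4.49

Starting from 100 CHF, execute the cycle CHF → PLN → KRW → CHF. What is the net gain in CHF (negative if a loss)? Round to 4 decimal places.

-2.6793

100 CHF × 4.49 = 449 PLN
449 PLN × 375 = 168375 KRW
168375 KRW × 0.000578 = 97.32075 CHF
Net change: 97.32075 − 100 = -2.67925 CHF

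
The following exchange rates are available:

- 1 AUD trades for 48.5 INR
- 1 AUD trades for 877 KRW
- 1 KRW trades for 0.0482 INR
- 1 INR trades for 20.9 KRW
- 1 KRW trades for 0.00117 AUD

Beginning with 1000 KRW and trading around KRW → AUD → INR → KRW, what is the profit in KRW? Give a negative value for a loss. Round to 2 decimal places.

1000 KRW × 0.00117 = 1.17 AUD
1.17 AUD × 48.5 = 56.745 INR
56.745 INR × 20.9 = 1185.9705 KRW
Net change: 1185.9705 − 1000 = 185.9705 KRW

185.97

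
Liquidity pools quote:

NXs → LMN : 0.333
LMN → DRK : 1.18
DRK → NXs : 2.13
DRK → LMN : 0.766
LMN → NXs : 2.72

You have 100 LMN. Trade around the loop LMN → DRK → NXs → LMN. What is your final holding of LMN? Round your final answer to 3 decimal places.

100 LMN × 1.18 = 118 DRK
118 DRK × 2.13 = 251.34 NXs
251.34 NXs × 0.333 = 83.69622 LMN

83.696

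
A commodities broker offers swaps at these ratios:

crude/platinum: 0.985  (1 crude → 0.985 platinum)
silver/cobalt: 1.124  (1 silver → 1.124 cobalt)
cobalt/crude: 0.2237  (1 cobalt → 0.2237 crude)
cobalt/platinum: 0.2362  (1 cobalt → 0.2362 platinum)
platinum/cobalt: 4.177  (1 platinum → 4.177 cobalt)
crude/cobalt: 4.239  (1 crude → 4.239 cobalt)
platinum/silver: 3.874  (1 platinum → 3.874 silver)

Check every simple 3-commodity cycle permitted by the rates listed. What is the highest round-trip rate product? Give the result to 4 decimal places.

platinum→silver→cobalt→platinum: 3.874 × 1.124 × 0.2362 = 1.02850
platinum→cobalt→crude→platinum: 4.177 × 0.2237 × 0.985 = 0.92038
Maximum is platinum→silver→cobalt→platinum at 1.0285; arbitrage exists.

1.0285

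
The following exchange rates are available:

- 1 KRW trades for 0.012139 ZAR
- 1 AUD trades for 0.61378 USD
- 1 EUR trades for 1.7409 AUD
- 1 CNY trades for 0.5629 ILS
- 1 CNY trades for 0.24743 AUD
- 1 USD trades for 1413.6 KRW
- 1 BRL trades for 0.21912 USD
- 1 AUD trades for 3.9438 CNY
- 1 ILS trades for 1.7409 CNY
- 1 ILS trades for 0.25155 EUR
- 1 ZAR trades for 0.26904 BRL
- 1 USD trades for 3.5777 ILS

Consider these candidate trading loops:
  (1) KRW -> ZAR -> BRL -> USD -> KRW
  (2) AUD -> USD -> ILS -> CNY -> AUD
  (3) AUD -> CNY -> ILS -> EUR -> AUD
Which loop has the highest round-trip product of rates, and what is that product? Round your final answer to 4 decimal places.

(1) 0.012139 × 0.26904 × 0.21912 × 1413.6 = 1.01160
(2) 0.61378 × 3.5777 × 1.7409 × 0.24743 = 0.94589
(3) 3.9438 × 0.5629 × 0.25155 × 1.7409 = 0.97217
Highest is cycle (1) at 1.0116 (>1, arbitrage).

1.0116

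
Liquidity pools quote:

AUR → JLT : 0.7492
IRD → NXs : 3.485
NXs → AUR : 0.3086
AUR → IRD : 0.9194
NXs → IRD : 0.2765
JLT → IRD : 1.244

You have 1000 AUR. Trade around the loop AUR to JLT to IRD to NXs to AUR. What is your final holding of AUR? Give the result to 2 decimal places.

1000 AUR × 0.7492 = 749.2 JLT
749.2 JLT × 1.244 = 932.0048 IRD
932.0048 IRD × 3.485 = 3248.036728 NXs
3248.036728 NXs × 0.3086 = 1002.3441342608 AUR

1002.34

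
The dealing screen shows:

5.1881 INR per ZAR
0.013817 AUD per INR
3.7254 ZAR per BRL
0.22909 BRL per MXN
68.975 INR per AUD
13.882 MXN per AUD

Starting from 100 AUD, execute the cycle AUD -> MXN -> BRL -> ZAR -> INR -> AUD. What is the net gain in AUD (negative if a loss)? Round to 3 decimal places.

-15.072

100 AUD × 13.882 = 1388.2 MXN
1388.2 MXN × 0.22909 = 318.022738 BRL
318.022738 BRL × 3.7254 = 1184.7619081452 ZAR
1184.7619081452 ZAR × 5.1881 = 6146.66325564811212 INR
6146.66325564811212 INR × 0.013817 = 84.92844620328996516204 AUD
Net change: 84.92844620328996516204 − 100 = -15.07155379671003483796 AUD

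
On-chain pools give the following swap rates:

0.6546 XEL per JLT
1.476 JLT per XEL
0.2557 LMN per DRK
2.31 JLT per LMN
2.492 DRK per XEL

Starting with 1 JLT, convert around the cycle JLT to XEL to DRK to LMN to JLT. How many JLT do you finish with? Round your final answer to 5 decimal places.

1 JLT × 0.6546 = 0.6546 XEL
0.6546 XEL × 2.492 = 1.6312632 DRK
1.6312632 DRK × 0.2557 = 0.41711400024 LMN
0.41711400024 LMN × 2.31 = 0.9635333405544 JLT

0.96353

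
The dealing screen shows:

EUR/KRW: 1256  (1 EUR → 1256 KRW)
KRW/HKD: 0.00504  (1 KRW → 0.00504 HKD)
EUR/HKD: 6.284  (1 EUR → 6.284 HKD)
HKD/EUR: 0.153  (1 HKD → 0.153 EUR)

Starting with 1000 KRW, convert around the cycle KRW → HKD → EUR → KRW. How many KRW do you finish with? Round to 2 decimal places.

968.53

1000 KRW × 0.00504 = 5.04 HKD
5.04 HKD × 0.153 = 0.77112 EUR
0.77112 EUR × 1256 = 968.52672 KRW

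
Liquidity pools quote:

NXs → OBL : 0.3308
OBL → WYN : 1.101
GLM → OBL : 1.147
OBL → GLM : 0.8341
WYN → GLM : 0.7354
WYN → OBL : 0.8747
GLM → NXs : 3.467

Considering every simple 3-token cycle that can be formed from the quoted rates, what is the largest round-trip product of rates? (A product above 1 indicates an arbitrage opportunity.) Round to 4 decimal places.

0.9566

OBL→GLM→NXs→OBL: 0.8341 × 3.467 × 0.3308 = 0.95662
OBL→WYN→GLM→OBL: 1.101 × 0.7354 × 1.147 = 0.92870
Maximum is OBL→GLM→NXs→OBL at 0.9566; no arbitrage — every cycle loses value.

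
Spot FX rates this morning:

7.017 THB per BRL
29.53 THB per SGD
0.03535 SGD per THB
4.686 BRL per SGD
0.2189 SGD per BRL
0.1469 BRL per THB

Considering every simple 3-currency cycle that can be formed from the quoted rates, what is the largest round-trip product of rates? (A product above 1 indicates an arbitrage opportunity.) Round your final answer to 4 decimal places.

THB→SGD→BRL→THB: 0.03535 × 4.686 × 7.017 = 1.16237
THB→BRL→SGD→THB: 0.1469 × 0.2189 × 29.53 = 0.94958
Maximum is THB→SGD→BRL→THB at 1.1624; arbitrage exists.

1.1624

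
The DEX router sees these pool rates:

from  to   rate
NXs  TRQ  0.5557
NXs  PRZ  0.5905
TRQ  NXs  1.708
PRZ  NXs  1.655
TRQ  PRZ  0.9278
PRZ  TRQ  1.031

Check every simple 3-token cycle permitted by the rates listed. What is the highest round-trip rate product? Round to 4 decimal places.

PRZ→TRQ→NXs→PRZ: 1.031 × 1.708 × 0.5905 = 1.03984
PRZ→NXs→TRQ→PRZ: 1.655 × 0.5557 × 0.9278 = 0.85328
Maximum is PRZ→TRQ→NXs→PRZ at 1.0398; arbitrage exists.

1.0398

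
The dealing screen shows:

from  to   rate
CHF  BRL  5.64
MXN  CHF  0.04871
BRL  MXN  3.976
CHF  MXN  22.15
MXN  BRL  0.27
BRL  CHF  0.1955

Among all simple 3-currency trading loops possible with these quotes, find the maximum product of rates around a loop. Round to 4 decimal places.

MXN→BRL→CHF→MXN: 0.27 × 0.1955 × 22.15 = 1.16919
MXN→CHF→BRL→MXN: 0.04871 × 5.64 × 3.976 = 1.09230
Maximum is MXN→BRL→CHF→MXN at 1.1692; arbitrage exists.

1.1692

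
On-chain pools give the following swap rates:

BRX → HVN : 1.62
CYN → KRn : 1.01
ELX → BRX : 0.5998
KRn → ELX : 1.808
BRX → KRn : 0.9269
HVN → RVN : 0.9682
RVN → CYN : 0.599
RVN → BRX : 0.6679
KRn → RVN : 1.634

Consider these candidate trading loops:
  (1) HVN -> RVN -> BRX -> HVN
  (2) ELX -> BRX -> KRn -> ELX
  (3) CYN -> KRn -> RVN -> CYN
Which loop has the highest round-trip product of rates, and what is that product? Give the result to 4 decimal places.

(1) 0.9682 × 0.6679 × 1.62 = 1.04759
(2) 0.5998 × 0.9269 × 1.808 = 1.00517
(3) 1.01 × 1.634 × 0.599 = 0.98855
Highest is cycle (1) at 1.0476 (>1, arbitrage).

1.0476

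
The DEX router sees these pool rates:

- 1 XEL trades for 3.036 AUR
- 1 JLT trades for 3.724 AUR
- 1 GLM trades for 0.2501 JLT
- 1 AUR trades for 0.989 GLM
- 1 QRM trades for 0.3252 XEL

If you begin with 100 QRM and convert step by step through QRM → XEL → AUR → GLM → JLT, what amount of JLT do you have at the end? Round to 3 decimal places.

24.421

100 QRM × 0.3252 = 32.52 XEL
32.52 XEL × 3.036 = 98.73072 AUR
98.73072 AUR × 0.989 = 97.64468208 GLM
97.64468208 GLM × 0.2501 = 24.420934988208 JLT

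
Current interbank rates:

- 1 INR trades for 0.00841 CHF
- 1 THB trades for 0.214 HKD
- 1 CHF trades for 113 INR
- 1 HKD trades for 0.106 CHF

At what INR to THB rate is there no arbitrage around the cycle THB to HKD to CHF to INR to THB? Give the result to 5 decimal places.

Known legs of the cycle: 0.214 × 0.106 × 113 = 2.563292
For no arbitrage the full-cycle product must be 1, so the missing rate is 1 / 2.563292 ≈ 0.3901233.

0.39012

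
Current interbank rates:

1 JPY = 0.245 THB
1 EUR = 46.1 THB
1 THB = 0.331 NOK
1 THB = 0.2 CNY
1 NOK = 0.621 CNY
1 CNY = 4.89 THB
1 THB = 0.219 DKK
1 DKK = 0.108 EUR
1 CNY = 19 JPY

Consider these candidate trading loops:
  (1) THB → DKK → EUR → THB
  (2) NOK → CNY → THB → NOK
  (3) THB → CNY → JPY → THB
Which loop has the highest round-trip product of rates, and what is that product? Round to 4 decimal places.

(1) 0.219 × 0.108 × 46.1 = 1.09036
(2) 0.621 × 4.89 × 0.331 = 1.00514
(3) 0.2 × 19 × 0.245 = 0.93100
Highest is cycle (1) at 1.0904 (>1, arbitrage).

1.0904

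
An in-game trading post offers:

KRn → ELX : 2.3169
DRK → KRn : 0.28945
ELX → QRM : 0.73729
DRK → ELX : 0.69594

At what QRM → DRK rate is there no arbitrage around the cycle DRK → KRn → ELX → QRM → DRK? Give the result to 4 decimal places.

2.0225

Known legs of the cycle: 0.28945 × 2.3169 × 0.73729 = 0.49444636332945
For no arbitrage the full-cycle product must be 1, so the missing rate is 1 / 0.49444636332945 ≈ 2.022464.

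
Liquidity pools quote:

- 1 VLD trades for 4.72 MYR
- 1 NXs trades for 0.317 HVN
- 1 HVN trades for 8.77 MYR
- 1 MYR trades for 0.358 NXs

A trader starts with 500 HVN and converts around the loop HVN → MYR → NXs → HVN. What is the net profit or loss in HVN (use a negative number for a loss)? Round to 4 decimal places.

500 HVN × 8.77 = 4385 MYR
4385 MYR × 0.358 = 1569.83 NXs
1569.83 NXs × 0.317 = 497.63611 HVN
Net change: 497.63611 − 500 = -2.36389 HVN

-2.3639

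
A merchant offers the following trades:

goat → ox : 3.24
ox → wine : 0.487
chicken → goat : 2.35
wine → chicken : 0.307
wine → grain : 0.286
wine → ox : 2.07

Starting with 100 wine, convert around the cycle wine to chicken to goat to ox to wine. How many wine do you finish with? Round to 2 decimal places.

100 wine × 0.307 = 30.7 chicken
30.7 chicken × 2.35 = 72.145 goat
72.145 goat × 3.24 = 233.7498 ox
233.7498 ox × 0.487 = 113.8361526 wine

113.84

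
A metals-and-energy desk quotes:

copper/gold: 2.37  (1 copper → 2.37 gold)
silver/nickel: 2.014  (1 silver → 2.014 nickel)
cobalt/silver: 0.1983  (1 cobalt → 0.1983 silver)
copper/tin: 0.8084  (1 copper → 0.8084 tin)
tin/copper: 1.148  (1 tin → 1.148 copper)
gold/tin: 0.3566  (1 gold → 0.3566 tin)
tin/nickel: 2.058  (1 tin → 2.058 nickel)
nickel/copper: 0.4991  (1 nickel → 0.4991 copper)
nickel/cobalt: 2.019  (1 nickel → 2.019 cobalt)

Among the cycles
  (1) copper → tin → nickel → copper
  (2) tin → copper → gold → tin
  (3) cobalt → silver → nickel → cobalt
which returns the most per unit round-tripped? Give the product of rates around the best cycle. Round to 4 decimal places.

(1) 0.8084 × 2.058 × 0.4991 = 0.83035
(2) 1.148 × 2.37 × 0.3566 = 0.97022
(3) 0.1983 × 2.014 × 2.019 = 0.80634
Highest is cycle (2) at 0.9702 (≤1, no arbitrage).

0.9702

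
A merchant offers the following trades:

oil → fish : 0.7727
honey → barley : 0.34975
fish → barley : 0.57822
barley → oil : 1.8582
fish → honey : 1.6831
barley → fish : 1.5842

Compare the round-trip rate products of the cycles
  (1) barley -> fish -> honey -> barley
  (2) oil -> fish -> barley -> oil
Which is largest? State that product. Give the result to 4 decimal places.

0.9326

(1) 1.5842 × 1.6831 × 0.34975 = 0.93256
(2) 0.7727 × 0.57822 × 1.8582 = 0.83023
Highest is cycle (1) at 0.9326 (≤1, no arbitrage).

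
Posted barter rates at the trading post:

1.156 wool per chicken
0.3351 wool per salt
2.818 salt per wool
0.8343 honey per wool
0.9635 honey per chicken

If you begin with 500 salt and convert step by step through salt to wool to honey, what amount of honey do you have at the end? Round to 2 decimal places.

500 salt × 0.3351 = 167.55 wool
167.55 wool × 0.8343 = 139.786965 honey

139.79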